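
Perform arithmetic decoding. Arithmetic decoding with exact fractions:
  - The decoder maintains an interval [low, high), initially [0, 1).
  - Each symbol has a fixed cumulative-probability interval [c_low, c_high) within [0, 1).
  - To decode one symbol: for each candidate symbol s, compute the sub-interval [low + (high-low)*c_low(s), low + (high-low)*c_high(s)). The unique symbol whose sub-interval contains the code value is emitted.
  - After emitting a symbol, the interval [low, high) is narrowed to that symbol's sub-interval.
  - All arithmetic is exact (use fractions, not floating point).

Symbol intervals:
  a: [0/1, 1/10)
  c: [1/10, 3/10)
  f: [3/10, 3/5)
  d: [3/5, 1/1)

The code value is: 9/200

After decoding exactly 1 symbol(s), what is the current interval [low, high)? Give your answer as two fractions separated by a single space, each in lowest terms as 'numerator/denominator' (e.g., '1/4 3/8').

Answer: 0/1 1/10

Derivation:
Step 1: interval [0/1, 1/1), width = 1/1 - 0/1 = 1/1
  'a': [0/1 + 1/1*0/1, 0/1 + 1/1*1/10) = [0/1, 1/10) <- contains code 9/200
  'c': [0/1 + 1/1*1/10, 0/1 + 1/1*3/10) = [1/10, 3/10)
  'f': [0/1 + 1/1*3/10, 0/1 + 1/1*3/5) = [3/10, 3/5)
  'd': [0/1 + 1/1*3/5, 0/1 + 1/1*1/1) = [3/5, 1/1)
  emit 'a', narrow to [0/1, 1/10)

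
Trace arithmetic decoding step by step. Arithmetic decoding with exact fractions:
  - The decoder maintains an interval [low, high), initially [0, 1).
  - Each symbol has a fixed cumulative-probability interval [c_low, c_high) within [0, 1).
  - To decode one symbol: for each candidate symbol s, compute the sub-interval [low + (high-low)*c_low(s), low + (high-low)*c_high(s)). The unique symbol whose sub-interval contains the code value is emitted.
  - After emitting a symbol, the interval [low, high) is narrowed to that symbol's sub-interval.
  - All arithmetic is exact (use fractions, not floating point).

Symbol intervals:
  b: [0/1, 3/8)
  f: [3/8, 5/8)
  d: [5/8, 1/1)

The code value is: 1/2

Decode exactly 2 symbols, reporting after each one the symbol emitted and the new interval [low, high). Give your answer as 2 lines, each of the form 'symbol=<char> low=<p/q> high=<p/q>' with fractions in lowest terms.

Answer: symbol=f low=3/8 high=5/8
symbol=f low=15/32 high=17/32

Derivation:
Step 1: interval [0/1, 1/1), width = 1/1 - 0/1 = 1/1
  'b': [0/1 + 1/1*0/1, 0/1 + 1/1*3/8) = [0/1, 3/8)
  'f': [0/1 + 1/1*3/8, 0/1 + 1/1*5/8) = [3/8, 5/8) <- contains code 1/2
  'd': [0/1 + 1/1*5/8, 0/1 + 1/1*1/1) = [5/8, 1/1)
  emit 'f', narrow to [3/8, 5/8)
Step 2: interval [3/8, 5/8), width = 5/8 - 3/8 = 1/4
  'b': [3/8 + 1/4*0/1, 3/8 + 1/4*3/8) = [3/8, 15/32)
  'f': [3/8 + 1/4*3/8, 3/8 + 1/4*5/8) = [15/32, 17/32) <- contains code 1/2
  'd': [3/8 + 1/4*5/8, 3/8 + 1/4*1/1) = [17/32, 5/8)
  emit 'f', narrow to [15/32, 17/32)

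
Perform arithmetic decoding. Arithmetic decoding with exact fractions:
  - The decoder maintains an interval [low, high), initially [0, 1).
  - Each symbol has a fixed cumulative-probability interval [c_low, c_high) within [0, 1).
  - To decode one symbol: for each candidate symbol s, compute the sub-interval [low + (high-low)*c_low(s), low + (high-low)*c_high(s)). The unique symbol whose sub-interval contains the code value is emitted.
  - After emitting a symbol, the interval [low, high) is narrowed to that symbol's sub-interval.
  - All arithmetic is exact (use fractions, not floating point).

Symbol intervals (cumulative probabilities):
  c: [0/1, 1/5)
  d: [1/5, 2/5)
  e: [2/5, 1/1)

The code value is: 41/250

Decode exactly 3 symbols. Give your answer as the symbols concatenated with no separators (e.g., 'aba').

Step 1: interval [0/1, 1/1), width = 1/1 - 0/1 = 1/1
  'c': [0/1 + 1/1*0/1, 0/1 + 1/1*1/5) = [0/1, 1/5) <- contains code 41/250
  'd': [0/1 + 1/1*1/5, 0/1 + 1/1*2/5) = [1/5, 2/5)
  'e': [0/1 + 1/1*2/5, 0/1 + 1/1*1/1) = [2/5, 1/1)
  emit 'c', narrow to [0/1, 1/5)
Step 2: interval [0/1, 1/5), width = 1/5 - 0/1 = 1/5
  'c': [0/1 + 1/5*0/1, 0/1 + 1/5*1/5) = [0/1, 1/25)
  'd': [0/1 + 1/5*1/5, 0/1 + 1/5*2/5) = [1/25, 2/25)
  'e': [0/1 + 1/5*2/5, 0/1 + 1/5*1/1) = [2/25, 1/5) <- contains code 41/250
  emit 'e', narrow to [2/25, 1/5)
Step 3: interval [2/25, 1/5), width = 1/5 - 2/25 = 3/25
  'c': [2/25 + 3/25*0/1, 2/25 + 3/25*1/5) = [2/25, 13/125)
  'd': [2/25 + 3/25*1/5, 2/25 + 3/25*2/5) = [13/125, 16/125)
  'e': [2/25 + 3/25*2/5, 2/25 + 3/25*1/1) = [16/125, 1/5) <- contains code 41/250
  emit 'e', narrow to [16/125, 1/5)

Answer: cee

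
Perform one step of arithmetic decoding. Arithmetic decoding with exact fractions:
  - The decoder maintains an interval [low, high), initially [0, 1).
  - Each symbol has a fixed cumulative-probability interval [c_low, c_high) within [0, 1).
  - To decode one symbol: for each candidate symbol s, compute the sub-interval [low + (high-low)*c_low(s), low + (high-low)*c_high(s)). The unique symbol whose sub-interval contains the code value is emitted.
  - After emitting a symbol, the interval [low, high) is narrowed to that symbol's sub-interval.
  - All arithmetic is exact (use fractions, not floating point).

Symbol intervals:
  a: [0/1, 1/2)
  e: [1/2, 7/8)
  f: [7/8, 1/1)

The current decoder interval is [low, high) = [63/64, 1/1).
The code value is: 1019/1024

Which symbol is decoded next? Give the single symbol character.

Interval width = high − low = 1/1 − 63/64 = 1/64
Scaled code = (code − low) / width = (1019/1024 − 63/64) / 1/64 = 11/16
  a: [0/1, 1/2) 
  e: [1/2, 7/8) ← scaled code falls here ✓
  f: [7/8, 1/1) 

Answer: e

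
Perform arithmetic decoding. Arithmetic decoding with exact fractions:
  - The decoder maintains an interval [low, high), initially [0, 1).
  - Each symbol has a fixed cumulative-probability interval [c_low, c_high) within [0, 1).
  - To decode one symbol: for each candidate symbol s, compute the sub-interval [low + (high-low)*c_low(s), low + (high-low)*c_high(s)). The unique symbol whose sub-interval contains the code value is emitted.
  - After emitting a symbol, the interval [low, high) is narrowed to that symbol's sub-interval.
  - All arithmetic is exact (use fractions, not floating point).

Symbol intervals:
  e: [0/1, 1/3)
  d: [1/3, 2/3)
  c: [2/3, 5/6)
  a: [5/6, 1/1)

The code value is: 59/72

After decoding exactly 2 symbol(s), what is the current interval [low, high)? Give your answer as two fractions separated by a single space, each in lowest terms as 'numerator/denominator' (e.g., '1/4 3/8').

Step 1: interval [0/1, 1/1), width = 1/1 - 0/1 = 1/1
  'e': [0/1 + 1/1*0/1, 0/1 + 1/1*1/3) = [0/1, 1/3)
  'd': [0/1 + 1/1*1/3, 0/1 + 1/1*2/3) = [1/3, 2/3)
  'c': [0/1 + 1/1*2/3, 0/1 + 1/1*5/6) = [2/3, 5/6) <- contains code 59/72
  'a': [0/1 + 1/1*5/6, 0/1 + 1/1*1/1) = [5/6, 1/1)
  emit 'c', narrow to [2/3, 5/6)
Step 2: interval [2/3, 5/6), width = 5/6 - 2/3 = 1/6
  'e': [2/3 + 1/6*0/1, 2/3 + 1/6*1/3) = [2/3, 13/18)
  'd': [2/3 + 1/6*1/3, 2/3 + 1/6*2/3) = [13/18, 7/9)
  'c': [2/3 + 1/6*2/3, 2/3 + 1/6*5/6) = [7/9, 29/36)
  'a': [2/3 + 1/6*5/6, 2/3 + 1/6*1/1) = [29/36, 5/6) <- contains code 59/72
  emit 'a', narrow to [29/36, 5/6)

Answer: 29/36 5/6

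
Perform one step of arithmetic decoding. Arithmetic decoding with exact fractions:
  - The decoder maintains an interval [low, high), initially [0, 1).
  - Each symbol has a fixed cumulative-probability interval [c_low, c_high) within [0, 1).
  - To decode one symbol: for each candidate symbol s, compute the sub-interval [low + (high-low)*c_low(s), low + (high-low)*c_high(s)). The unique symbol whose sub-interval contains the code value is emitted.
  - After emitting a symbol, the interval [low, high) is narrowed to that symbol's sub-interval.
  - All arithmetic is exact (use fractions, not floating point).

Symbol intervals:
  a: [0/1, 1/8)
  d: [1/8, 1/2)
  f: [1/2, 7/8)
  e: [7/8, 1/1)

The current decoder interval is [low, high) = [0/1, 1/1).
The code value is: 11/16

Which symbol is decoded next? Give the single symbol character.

Interval width = high − low = 1/1 − 0/1 = 1/1
Scaled code = (code − low) / width = (11/16 − 0/1) / 1/1 = 11/16
  a: [0/1, 1/8) 
  d: [1/8, 1/2) 
  f: [1/2, 7/8) ← scaled code falls here ✓
  e: [7/8, 1/1) 

Answer: f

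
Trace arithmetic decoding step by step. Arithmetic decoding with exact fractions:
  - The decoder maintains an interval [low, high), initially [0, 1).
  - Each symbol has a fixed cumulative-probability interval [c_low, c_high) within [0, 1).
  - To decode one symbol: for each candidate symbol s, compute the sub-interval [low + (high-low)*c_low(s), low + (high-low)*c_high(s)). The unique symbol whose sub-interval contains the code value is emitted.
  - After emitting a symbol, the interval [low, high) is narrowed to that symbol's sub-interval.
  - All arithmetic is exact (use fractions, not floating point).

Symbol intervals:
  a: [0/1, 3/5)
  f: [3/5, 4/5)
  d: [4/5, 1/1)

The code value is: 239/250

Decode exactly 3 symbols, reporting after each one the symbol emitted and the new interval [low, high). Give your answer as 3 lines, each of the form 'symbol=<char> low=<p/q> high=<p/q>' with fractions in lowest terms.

Step 1: interval [0/1, 1/1), width = 1/1 - 0/1 = 1/1
  'a': [0/1 + 1/1*0/1, 0/1 + 1/1*3/5) = [0/1, 3/5)
  'f': [0/1 + 1/1*3/5, 0/1 + 1/1*4/5) = [3/5, 4/5)
  'd': [0/1 + 1/1*4/5, 0/1 + 1/1*1/1) = [4/5, 1/1) <- contains code 239/250
  emit 'd', narrow to [4/5, 1/1)
Step 2: interval [4/5, 1/1), width = 1/1 - 4/5 = 1/5
  'a': [4/5 + 1/5*0/1, 4/5 + 1/5*3/5) = [4/5, 23/25)
  'f': [4/5 + 1/5*3/5, 4/5 + 1/5*4/5) = [23/25, 24/25) <- contains code 239/250
  'd': [4/5 + 1/5*4/5, 4/5 + 1/5*1/1) = [24/25, 1/1)
  emit 'f', narrow to [23/25, 24/25)
Step 3: interval [23/25, 24/25), width = 24/25 - 23/25 = 1/25
  'a': [23/25 + 1/25*0/1, 23/25 + 1/25*3/5) = [23/25, 118/125)
  'f': [23/25 + 1/25*3/5, 23/25 + 1/25*4/5) = [118/125, 119/125)
  'd': [23/25 + 1/25*4/5, 23/25 + 1/25*1/1) = [119/125, 24/25) <- contains code 239/250
  emit 'd', narrow to [119/125, 24/25)

Answer: symbol=d low=4/5 high=1/1
symbol=f low=23/25 high=24/25
symbol=d low=119/125 high=24/25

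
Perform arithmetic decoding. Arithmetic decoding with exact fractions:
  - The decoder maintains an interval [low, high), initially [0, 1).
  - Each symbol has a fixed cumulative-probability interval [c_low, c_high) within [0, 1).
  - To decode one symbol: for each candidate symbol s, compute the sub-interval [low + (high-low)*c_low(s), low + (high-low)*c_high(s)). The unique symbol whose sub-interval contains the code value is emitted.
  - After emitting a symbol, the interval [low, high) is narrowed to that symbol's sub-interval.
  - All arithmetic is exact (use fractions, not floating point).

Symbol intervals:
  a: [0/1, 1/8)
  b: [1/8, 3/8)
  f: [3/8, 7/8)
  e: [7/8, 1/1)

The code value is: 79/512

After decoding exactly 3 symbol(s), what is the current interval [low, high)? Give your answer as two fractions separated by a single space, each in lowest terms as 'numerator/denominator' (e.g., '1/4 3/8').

Answer: 39/256 5/32

Derivation:
Step 1: interval [0/1, 1/1), width = 1/1 - 0/1 = 1/1
  'a': [0/1 + 1/1*0/1, 0/1 + 1/1*1/8) = [0/1, 1/8)
  'b': [0/1 + 1/1*1/8, 0/1 + 1/1*3/8) = [1/8, 3/8) <- contains code 79/512
  'f': [0/1 + 1/1*3/8, 0/1 + 1/1*7/8) = [3/8, 7/8)
  'e': [0/1 + 1/1*7/8, 0/1 + 1/1*1/1) = [7/8, 1/1)
  emit 'b', narrow to [1/8, 3/8)
Step 2: interval [1/8, 3/8), width = 3/8 - 1/8 = 1/4
  'a': [1/8 + 1/4*0/1, 1/8 + 1/4*1/8) = [1/8, 5/32) <- contains code 79/512
  'b': [1/8 + 1/4*1/8, 1/8 + 1/4*3/8) = [5/32, 7/32)
  'f': [1/8 + 1/4*3/8, 1/8 + 1/4*7/8) = [7/32, 11/32)
  'e': [1/8 + 1/4*7/8, 1/8 + 1/4*1/1) = [11/32, 3/8)
  emit 'a', narrow to [1/8, 5/32)
Step 3: interval [1/8, 5/32), width = 5/32 - 1/8 = 1/32
  'a': [1/8 + 1/32*0/1, 1/8 + 1/32*1/8) = [1/8, 33/256)
  'b': [1/8 + 1/32*1/8, 1/8 + 1/32*3/8) = [33/256, 35/256)
  'f': [1/8 + 1/32*3/8, 1/8 + 1/32*7/8) = [35/256, 39/256)
  'e': [1/8 + 1/32*7/8, 1/8 + 1/32*1/1) = [39/256, 5/32) <- contains code 79/512
  emit 'e', narrow to [39/256, 5/32)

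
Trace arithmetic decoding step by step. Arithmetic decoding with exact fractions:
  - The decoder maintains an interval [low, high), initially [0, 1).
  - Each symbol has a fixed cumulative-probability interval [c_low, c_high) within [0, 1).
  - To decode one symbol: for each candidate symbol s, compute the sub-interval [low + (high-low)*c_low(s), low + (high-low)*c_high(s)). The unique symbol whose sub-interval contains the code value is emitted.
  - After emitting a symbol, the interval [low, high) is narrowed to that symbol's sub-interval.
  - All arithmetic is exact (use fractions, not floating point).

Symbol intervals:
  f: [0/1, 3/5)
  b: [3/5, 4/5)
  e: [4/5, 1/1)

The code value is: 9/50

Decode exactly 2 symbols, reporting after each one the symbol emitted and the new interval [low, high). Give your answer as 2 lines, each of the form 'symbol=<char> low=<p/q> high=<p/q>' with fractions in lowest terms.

Step 1: interval [0/1, 1/1), width = 1/1 - 0/1 = 1/1
  'f': [0/1 + 1/1*0/1, 0/1 + 1/1*3/5) = [0/1, 3/5) <- contains code 9/50
  'b': [0/1 + 1/1*3/5, 0/1 + 1/1*4/5) = [3/5, 4/5)
  'e': [0/1 + 1/1*4/5, 0/1 + 1/1*1/1) = [4/5, 1/1)
  emit 'f', narrow to [0/1, 3/5)
Step 2: interval [0/1, 3/5), width = 3/5 - 0/1 = 3/5
  'f': [0/1 + 3/5*0/1, 0/1 + 3/5*3/5) = [0/1, 9/25) <- contains code 9/50
  'b': [0/1 + 3/5*3/5, 0/1 + 3/5*4/5) = [9/25, 12/25)
  'e': [0/1 + 3/5*4/5, 0/1 + 3/5*1/1) = [12/25, 3/5)
  emit 'f', narrow to [0/1, 9/25)

Answer: symbol=f low=0/1 high=3/5
symbol=f low=0/1 high=9/25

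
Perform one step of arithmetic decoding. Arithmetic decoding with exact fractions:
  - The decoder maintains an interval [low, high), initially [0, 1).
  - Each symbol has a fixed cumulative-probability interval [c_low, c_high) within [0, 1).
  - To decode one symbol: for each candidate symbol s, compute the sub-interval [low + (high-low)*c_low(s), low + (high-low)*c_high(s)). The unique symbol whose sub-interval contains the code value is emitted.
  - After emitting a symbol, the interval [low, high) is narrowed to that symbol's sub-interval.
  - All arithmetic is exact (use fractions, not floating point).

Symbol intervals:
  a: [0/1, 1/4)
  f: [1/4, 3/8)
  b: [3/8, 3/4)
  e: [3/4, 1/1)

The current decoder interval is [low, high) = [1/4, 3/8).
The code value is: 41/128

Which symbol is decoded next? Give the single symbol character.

Answer: b

Derivation:
Interval width = high − low = 3/8 − 1/4 = 1/8
Scaled code = (code − low) / width = (41/128 − 1/4) / 1/8 = 9/16
  a: [0/1, 1/4) 
  f: [1/4, 3/8) 
  b: [3/8, 3/4) ← scaled code falls here ✓
  e: [3/4, 1/1) 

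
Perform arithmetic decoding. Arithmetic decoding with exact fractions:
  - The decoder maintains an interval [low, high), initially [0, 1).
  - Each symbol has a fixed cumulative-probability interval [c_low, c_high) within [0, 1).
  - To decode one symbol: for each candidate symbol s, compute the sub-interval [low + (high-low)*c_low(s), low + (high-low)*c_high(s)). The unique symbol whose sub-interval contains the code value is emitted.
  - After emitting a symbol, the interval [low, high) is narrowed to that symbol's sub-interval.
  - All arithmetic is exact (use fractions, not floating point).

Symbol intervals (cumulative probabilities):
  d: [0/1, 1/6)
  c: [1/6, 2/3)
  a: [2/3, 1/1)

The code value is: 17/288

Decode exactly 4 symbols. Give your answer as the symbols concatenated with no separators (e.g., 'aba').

Step 1: interval [0/1, 1/1), width = 1/1 - 0/1 = 1/1
  'd': [0/1 + 1/1*0/1, 0/1 + 1/1*1/6) = [0/1, 1/6) <- contains code 17/288
  'c': [0/1 + 1/1*1/6, 0/1 + 1/1*2/3) = [1/6, 2/3)
  'a': [0/1 + 1/1*2/3, 0/1 + 1/1*1/1) = [2/3, 1/1)
  emit 'd', narrow to [0/1, 1/6)
Step 2: interval [0/1, 1/6), width = 1/6 - 0/1 = 1/6
  'd': [0/1 + 1/6*0/1, 0/1 + 1/6*1/6) = [0/1, 1/36)
  'c': [0/1 + 1/6*1/6, 0/1 + 1/6*2/3) = [1/36, 1/9) <- contains code 17/288
  'a': [0/1 + 1/6*2/3, 0/1 + 1/6*1/1) = [1/9, 1/6)
  emit 'c', narrow to [1/36, 1/9)
Step 3: interval [1/36, 1/9), width = 1/9 - 1/36 = 1/12
  'd': [1/36 + 1/12*0/1, 1/36 + 1/12*1/6) = [1/36, 1/24)
  'c': [1/36 + 1/12*1/6, 1/36 + 1/12*2/3) = [1/24, 1/12) <- contains code 17/288
  'a': [1/36 + 1/12*2/3, 1/36 + 1/12*1/1) = [1/12, 1/9)
  emit 'c', narrow to [1/24, 1/12)
Step 4: interval [1/24, 1/12), width = 1/12 - 1/24 = 1/24
  'd': [1/24 + 1/24*0/1, 1/24 + 1/24*1/6) = [1/24, 7/144)
  'c': [1/24 + 1/24*1/6, 1/24 + 1/24*2/3) = [7/144, 5/72) <- contains code 17/288
  'a': [1/24 + 1/24*2/3, 1/24 + 1/24*1/1) = [5/72, 1/12)
  emit 'c', narrow to [7/144, 5/72)

Answer: dccc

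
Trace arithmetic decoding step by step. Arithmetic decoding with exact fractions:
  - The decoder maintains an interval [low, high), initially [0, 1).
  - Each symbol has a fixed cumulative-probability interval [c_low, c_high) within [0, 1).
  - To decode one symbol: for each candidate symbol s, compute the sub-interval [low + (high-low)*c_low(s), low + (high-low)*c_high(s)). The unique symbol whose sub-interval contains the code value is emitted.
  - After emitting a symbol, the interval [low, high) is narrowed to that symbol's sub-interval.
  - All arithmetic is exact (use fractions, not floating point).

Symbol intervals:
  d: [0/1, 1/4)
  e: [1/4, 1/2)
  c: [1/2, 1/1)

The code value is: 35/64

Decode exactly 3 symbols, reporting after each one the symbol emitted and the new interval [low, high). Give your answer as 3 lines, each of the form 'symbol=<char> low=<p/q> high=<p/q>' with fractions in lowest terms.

Step 1: interval [0/1, 1/1), width = 1/1 - 0/1 = 1/1
  'd': [0/1 + 1/1*0/1, 0/1 + 1/1*1/4) = [0/1, 1/4)
  'e': [0/1 + 1/1*1/4, 0/1 + 1/1*1/2) = [1/4, 1/2)
  'c': [0/1 + 1/1*1/2, 0/1 + 1/1*1/1) = [1/2, 1/1) <- contains code 35/64
  emit 'c', narrow to [1/2, 1/1)
Step 2: interval [1/2, 1/1), width = 1/1 - 1/2 = 1/2
  'd': [1/2 + 1/2*0/1, 1/2 + 1/2*1/4) = [1/2, 5/8) <- contains code 35/64
  'e': [1/2 + 1/2*1/4, 1/2 + 1/2*1/2) = [5/8, 3/4)
  'c': [1/2 + 1/2*1/2, 1/2 + 1/2*1/1) = [3/4, 1/1)
  emit 'd', narrow to [1/2, 5/8)
Step 3: interval [1/2, 5/8), width = 5/8 - 1/2 = 1/8
  'd': [1/2 + 1/8*0/1, 1/2 + 1/8*1/4) = [1/2, 17/32)
  'e': [1/2 + 1/8*1/4, 1/2 + 1/8*1/2) = [17/32, 9/16) <- contains code 35/64
  'c': [1/2 + 1/8*1/2, 1/2 + 1/8*1/1) = [9/16, 5/8)
  emit 'e', narrow to [17/32, 9/16)

Answer: symbol=c low=1/2 high=1/1
symbol=d low=1/2 high=5/8
symbol=e low=17/32 high=9/16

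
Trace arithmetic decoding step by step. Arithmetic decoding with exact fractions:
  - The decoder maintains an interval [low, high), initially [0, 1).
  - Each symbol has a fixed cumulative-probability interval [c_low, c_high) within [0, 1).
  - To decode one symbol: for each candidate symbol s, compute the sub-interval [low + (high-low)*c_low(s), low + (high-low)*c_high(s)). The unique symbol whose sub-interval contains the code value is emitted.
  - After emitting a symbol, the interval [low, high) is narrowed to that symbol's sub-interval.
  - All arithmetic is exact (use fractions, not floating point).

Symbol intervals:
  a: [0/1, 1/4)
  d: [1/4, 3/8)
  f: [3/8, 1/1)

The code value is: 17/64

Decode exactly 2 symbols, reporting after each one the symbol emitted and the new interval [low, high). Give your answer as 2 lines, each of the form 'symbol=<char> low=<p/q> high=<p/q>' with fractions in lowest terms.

Step 1: interval [0/1, 1/1), width = 1/1 - 0/1 = 1/1
  'a': [0/1 + 1/1*0/1, 0/1 + 1/1*1/4) = [0/1, 1/4)
  'd': [0/1 + 1/1*1/4, 0/1 + 1/1*3/8) = [1/4, 3/8) <- contains code 17/64
  'f': [0/1 + 1/1*3/8, 0/1 + 1/1*1/1) = [3/8, 1/1)
  emit 'd', narrow to [1/4, 3/8)
Step 2: interval [1/4, 3/8), width = 3/8 - 1/4 = 1/8
  'a': [1/4 + 1/8*0/1, 1/4 + 1/8*1/4) = [1/4, 9/32) <- contains code 17/64
  'd': [1/4 + 1/8*1/4, 1/4 + 1/8*3/8) = [9/32, 19/64)
  'f': [1/4 + 1/8*3/8, 1/4 + 1/8*1/1) = [19/64, 3/8)
  emit 'a', narrow to [1/4, 9/32)

Answer: symbol=d low=1/4 high=3/8
symbol=a low=1/4 high=9/32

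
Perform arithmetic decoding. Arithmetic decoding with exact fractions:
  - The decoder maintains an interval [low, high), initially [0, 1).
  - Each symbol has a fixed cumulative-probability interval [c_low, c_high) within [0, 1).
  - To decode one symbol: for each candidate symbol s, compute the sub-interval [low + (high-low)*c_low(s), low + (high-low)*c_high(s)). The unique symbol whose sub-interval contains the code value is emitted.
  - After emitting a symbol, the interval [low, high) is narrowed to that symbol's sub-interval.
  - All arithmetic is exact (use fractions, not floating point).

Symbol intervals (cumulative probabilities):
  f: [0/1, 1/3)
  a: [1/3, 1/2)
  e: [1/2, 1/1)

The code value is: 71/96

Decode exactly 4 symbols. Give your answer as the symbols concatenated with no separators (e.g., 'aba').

Step 1: interval [0/1, 1/1), width = 1/1 - 0/1 = 1/1
  'f': [0/1 + 1/1*0/1, 0/1 + 1/1*1/3) = [0/1, 1/3)
  'a': [0/1 + 1/1*1/3, 0/1 + 1/1*1/2) = [1/3, 1/2)
  'e': [0/1 + 1/1*1/2, 0/1 + 1/1*1/1) = [1/2, 1/1) <- contains code 71/96
  emit 'e', narrow to [1/2, 1/1)
Step 2: interval [1/2, 1/1), width = 1/1 - 1/2 = 1/2
  'f': [1/2 + 1/2*0/1, 1/2 + 1/2*1/3) = [1/2, 2/3)
  'a': [1/2 + 1/2*1/3, 1/2 + 1/2*1/2) = [2/3, 3/4) <- contains code 71/96
  'e': [1/2 + 1/2*1/2, 1/2 + 1/2*1/1) = [3/4, 1/1)
  emit 'a', narrow to [2/3, 3/4)
Step 3: interval [2/3, 3/4), width = 3/4 - 2/3 = 1/12
  'f': [2/3 + 1/12*0/1, 2/3 + 1/12*1/3) = [2/3, 25/36)
  'a': [2/3 + 1/12*1/3, 2/3 + 1/12*1/2) = [25/36, 17/24)
  'e': [2/3 + 1/12*1/2, 2/3 + 1/12*1/1) = [17/24, 3/4) <- contains code 71/96
  emit 'e', narrow to [17/24, 3/4)
Step 4: interval [17/24, 3/4), width = 3/4 - 17/24 = 1/24
  'f': [17/24 + 1/24*0/1, 17/24 + 1/24*1/3) = [17/24, 13/18)
  'a': [17/24 + 1/24*1/3, 17/24 + 1/24*1/2) = [13/18, 35/48)
  'e': [17/24 + 1/24*1/2, 17/24 + 1/24*1/1) = [35/48, 3/4) <- contains code 71/96
  emit 'e', narrow to [35/48, 3/4)

Answer: eaee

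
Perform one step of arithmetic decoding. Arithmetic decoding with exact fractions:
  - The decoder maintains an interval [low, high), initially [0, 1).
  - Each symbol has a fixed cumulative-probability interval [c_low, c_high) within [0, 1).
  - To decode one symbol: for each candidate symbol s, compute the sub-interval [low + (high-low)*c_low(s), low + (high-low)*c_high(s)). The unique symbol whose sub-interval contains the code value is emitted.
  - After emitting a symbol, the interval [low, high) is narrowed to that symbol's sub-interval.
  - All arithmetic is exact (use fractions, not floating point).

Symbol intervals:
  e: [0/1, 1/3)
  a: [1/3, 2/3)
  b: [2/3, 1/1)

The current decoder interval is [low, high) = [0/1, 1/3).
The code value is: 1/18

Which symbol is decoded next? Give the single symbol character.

Interval width = high − low = 1/3 − 0/1 = 1/3
Scaled code = (code − low) / width = (1/18 − 0/1) / 1/3 = 1/6
  e: [0/1, 1/3) ← scaled code falls here ✓
  a: [1/3, 2/3) 
  b: [2/3, 1/1) 

Answer: e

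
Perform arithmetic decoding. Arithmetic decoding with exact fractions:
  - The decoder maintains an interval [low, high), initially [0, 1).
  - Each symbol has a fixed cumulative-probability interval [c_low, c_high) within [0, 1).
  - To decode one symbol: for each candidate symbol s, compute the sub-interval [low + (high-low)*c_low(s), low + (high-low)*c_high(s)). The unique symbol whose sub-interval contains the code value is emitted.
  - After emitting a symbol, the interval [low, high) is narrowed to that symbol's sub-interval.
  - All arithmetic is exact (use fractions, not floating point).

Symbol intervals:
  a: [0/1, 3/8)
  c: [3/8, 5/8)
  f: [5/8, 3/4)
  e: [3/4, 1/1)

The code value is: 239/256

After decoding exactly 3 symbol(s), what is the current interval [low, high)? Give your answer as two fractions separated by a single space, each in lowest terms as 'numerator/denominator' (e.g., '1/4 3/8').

Step 1: interval [0/1, 1/1), width = 1/1 - 0/1 = 1/1
  'a': [0/1 + 1/1*0/1, 0/1 + 1/1*3/8) = [0/1, 3/8)
  'c': [0/1 + 1/1*3/8, 0/1 + 1/1*5/8) = [3/8, 5/8)
  'f': [0/1 + 1/1*5/8, 0/1 + 1/1*3/4) = [5/8, 3/4)
  'e': [0/1 + 1/1*3/4, 0/1 + 1/1*1/1) = [3/4, 1/1) <- contains code 239/256
  emit 'e', narrow to [3/4, 1/1)
Step 2: interval [3/4, 1/1), width = 1/1 - 3/4 = 1/4
  'a': [3/4 + 1/4*0/1, 3/4 + 1/4*3/8) = [3/4, 27/32)
  'c': [3/4 + 1/4*3/8, 3/4 + 1/4*5/8) = [27/32, 29/32)
  'f': [3/4 + 1/4*5/8, 3/4 + 1/4*3/4) = [29/32, 15/16) <- contains code 239/256
  'e': [3/4 + 1/4*3/4, 3/4 + 1/4*1/1) = [15/16, 1/1)
  emit 'f', narrow to [29/32, 15/16)
Step 3: interval [29/32, 15/16), width = 15/16 - 29/32 = 1/32
  'a': [29/32 + 1/32*0/1, 29/32 + 1/32*3/8) = [29/32, 235/256)
  'c': [29/32 + 1/32*3/8, 29/32 + 1/32*5/8) = [235/256, 237/256)
  'f': [29/32 + 1/32*5/8, 29/32 + 1/32*3/4) = [237/256, 119/128)
  'e': [29/32 + 1/32*3/4, 29/32 + 1/32*1/1) = [119/128, 15/16) <- contains code 239/256
  emit 'e', narrow to [119/128, 15/16)

Answer: 119/128 15/16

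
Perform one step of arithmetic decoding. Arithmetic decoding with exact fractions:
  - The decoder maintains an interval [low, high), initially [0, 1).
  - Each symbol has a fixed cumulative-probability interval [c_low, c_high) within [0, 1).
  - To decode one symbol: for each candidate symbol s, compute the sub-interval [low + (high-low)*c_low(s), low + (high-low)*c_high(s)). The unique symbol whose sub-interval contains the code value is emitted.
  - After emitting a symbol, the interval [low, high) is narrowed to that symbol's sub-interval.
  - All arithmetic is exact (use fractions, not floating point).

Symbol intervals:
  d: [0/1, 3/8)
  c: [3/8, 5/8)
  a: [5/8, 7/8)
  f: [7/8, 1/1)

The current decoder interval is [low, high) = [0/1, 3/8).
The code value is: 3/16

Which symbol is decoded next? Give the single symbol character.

Answer: c

Derivation:
Interval width = high − low = 3/8 − 0/1 = 3/8
Scaled code = (code − low) / width = (3/16 − 0/1) / 3/8 = 1/2
  d: [0/1, 3/8) 
  c: [3/8, 5/8) ← scaled code falls here ✓
  a: [5/8, 7/8) 
  f: [7/8, 1/1) 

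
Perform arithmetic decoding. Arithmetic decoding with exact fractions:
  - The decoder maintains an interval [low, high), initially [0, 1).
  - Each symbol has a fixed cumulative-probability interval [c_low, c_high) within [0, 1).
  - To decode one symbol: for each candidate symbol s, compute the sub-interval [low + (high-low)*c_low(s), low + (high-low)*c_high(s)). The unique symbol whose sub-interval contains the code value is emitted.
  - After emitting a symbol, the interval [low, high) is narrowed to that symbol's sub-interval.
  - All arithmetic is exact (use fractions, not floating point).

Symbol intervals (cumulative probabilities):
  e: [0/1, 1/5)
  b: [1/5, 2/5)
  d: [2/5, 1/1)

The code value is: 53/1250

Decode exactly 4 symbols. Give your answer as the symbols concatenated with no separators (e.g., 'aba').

Step 1: interval [0/1, 1/1), width = 1/1 - 0/1 = 1/1
  'e': [0/1 + 1/1*0/1, 0/1 + 1/1*1/5) = [0/1, 1/5) <- contains code 53/1250
  'b': [0/1 + 1/1*1/5, 0/1 + 1/1*2/5) = [1/5, 2/5)
  'd': [0/1 + 1/1*2/5, 0/1 + 1/1*1/1) = [2/5, 1/1)
  emit 'e', narrow to [0/1, 1/5)
Step 2: interval [0/1, 1/5), width = 1/5 - 0/1 = 1/5
  'e': [0/1 + 1/5*0/1, 0/1 + 1/5*1/5) = [0/1, 1/25)
  'b': [0/1 + 1/5*1/5, 0/1 + 1/5*2/5) = [1/25, 2/25) <- contains code 53/1250
  'd': [0/1 + 1/5*2/5, 0/1 + 1/5*1/1) = [2/25, 1/5)
  emit 'b', narrow to [1/25, 2/25)
Step 3: interval [1/25, 2/25), width = 2/25 - 1/25 = 1/25
  'e': [1/25 + 1/25*0/1, 1/25 + 1/25*1/5) = [1/25, 6/125) <- contains code 53/1250
  'b': [1/25 + 1/25*1/5, 1/25 + 1/25*2/5) = [6/125, 7/125)
  'd': [1/25 + 1/25*2/5, 1/25 + 1/25*1/1) = [7/125, 2/25)
  emit 'e', narrow to [1/25, 6/125)
Step 4: interval [1/25, 6/125), width = 6/125 - 1/25 = 1/125
  'e': [1/25 + 1/125*0/1, 1/25 + 1/125*1/5) = [1/25, 26/625)
  'b': [1/25 + 1/125*1/5, 1/25 + 1/125*2/5) = [26/625, 27/625) <- contains code 53/1250
  'd': [1/25 + 1/125*2/5, 1/25 + 1/125*1/1) = [27/625, 6/125)
  emit 'b', narrow to [26/625, 27/625)

Answer: ebeb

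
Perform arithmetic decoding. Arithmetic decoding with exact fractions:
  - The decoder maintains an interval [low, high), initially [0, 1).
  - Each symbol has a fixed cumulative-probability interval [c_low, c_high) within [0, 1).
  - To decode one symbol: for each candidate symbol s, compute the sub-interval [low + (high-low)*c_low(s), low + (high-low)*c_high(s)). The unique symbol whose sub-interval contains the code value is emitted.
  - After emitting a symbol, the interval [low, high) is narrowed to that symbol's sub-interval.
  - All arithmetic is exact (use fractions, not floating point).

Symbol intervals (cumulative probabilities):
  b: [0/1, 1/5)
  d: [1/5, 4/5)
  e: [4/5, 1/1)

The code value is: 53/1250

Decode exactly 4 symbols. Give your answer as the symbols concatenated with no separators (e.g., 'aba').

Step 1: interval [0/1, 1/1), width = 1/1 - 0/1 = 1/1
  'b': [0/1 + 1/1*0/1, 0/1 + 1/1*1/5) = [0/1, 1/5) <- contains code 53/1250
  'd': [0/1 + 1/1*1/5, 0/1 + 1/1*4/5) = [1/5, 4/5)
  'e': [0/1 + 1/1*4/5, 0/1 + 1/1*1/1) = [4/5, 1/1)
  emit 'b', narrow to [0/1, 1/5)
Step 2: interval [0/1, 1/5), width = 1/5 - 0/1 = 1/5
  'b': [0/1 + 1/5*0/1, 0/1 + 1/5*1/5) = [0/1, 1/25)
  'd': [0/1 + 1/5*1/5, 0/1 + 1/5*4/5) = [1/25, 4/25) <- contains code 53/1250
  'e': [0/1 + 1/5*4/5, 0/1 + 1/5*1/1) = [4/25, 1/5)
  emit 'd', narrow to [1/25, 4/25)
Step 3: interval [1/25, 4/25), width = 4/25 - 1/25 = 3/25
  'b': [1/25 + 3/25*0/1, 1/25 + 3/25*1/5) = [1/25, 8/125) <- contains code 53/1250
  'd': [1/25 + 3/25*1/5, 1/25 + 3/25*4/5) = [8/125, 17/125)
  'e': [1/25 + 3/25*4/5, 1/25 + 3/25*1/1) = [17/125, 4/25)
  emit 'b', narrow to [1/25, 8/125)
Step 4: interval [1/25, 8/125), width = 8/125 - 1/25 = 3/125
  'b': [1/25 + 3/125*0/1, 1/25 + 3/125*1/5) = [1/25, 28/625) <- contains code 53/1250
  'd': [1/25 + 3/125*1/5, 1/25 + 3/125*4/5) = [28/625, 37/625)
  'e': [1/25 + 3/125*4/5, 1/25 + 3/125*1/1) = [37/625, 8/125)
  emit 'b', narrow to [1/25, 28/625)

Answer: bdbb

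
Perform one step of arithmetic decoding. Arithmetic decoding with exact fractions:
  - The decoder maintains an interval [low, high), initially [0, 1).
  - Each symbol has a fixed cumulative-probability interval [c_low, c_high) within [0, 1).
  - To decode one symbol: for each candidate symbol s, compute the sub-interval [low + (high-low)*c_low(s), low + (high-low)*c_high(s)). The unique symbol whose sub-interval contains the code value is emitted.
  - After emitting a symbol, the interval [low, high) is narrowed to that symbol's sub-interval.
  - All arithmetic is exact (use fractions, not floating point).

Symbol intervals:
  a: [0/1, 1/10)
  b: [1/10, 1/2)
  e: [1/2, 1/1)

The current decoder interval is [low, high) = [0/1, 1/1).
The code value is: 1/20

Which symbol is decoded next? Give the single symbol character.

Answer: a

Derivation:
Interval width = high − low = 1/1 − 0/1 = 1/1
Scaled code = (code − low) / width = (1/20 − 0/1) / 1/1 = 1/20
  a: [0/1, 1/10) ← scaled code falls here ✓
  b: [1/10, 1/2) 
  e: [1/2, 1/1) 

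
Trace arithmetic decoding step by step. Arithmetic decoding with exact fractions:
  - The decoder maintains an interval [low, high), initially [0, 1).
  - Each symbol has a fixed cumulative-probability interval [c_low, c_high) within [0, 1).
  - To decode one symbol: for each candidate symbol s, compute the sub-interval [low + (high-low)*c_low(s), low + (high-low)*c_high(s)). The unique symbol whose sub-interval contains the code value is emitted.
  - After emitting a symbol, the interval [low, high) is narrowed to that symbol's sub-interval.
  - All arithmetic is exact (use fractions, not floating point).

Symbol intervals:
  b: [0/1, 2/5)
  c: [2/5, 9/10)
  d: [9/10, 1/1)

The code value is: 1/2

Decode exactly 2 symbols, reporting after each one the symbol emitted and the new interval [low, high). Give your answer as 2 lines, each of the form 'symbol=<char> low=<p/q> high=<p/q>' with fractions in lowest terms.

Step 1: interval [0/1, 1/1), width = 1/1 - 0/1 = 1/1
  'b': [0/1 + 1/1*0/1, 0/1 + 1/1*2/5) = [0/1, 2/5)
  'c': [0/1 + 1/1*2/5, 0/1 + 1/1*9/10) = [2/5, 9/10) <- contains code 1/2
  'd': [0/1 + 1/1*9/10, 0/1 + 1/1*1/1) = [9/10, 1/1)
  emit 'c', narrow to [2/5, 9/10)
Step 2: interval [2/5, 9/10), width = 9/10 - 2/5 = 1/2
  'b': [2/5 + 1/2*0/1, 2/5 + 1/2*2/5) = [2/5, 3/5) <- contains code 1/2
  'c': [2/5 + 1/2*2/5, 2/5 + 1/2*9/10) = [3/5, 17/20)
  'd': [2/5 + 1/2*9/10, 2/5 + 1/2*1/1) = [17/20, 9/10)
  emit 'b', narrow to [2/5, 3/5)

Answer: symbol=c low=2/5 high=9/10
symbol=b low=2/5 high=3/5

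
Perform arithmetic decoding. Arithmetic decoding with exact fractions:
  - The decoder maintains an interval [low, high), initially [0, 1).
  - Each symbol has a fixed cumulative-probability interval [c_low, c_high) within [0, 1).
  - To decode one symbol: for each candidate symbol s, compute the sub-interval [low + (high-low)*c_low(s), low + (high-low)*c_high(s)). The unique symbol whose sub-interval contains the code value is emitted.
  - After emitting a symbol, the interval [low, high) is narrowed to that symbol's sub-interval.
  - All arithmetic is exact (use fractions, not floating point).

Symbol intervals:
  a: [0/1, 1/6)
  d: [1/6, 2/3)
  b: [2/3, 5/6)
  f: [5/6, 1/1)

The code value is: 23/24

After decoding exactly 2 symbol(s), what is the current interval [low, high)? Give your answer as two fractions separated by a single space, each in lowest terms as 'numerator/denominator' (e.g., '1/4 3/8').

Step 1: interval [0/1, 1/1), width = 1/1 - 0/1 = 1/1
  'a': [0/1 + 1/1*0/1, 0/1 + 1/1*1/6) = [0/1, 1/6)
  'd': [0/1 + 1/1*1/6, 0/1 + 1/1*2/3) = [1/6, 2/3)
  'b': [0/1 + 1/1*2/3, 0/1 + 1/1*5/6) = [2/3, 5/6)
  'f': [0/1 + 1/1*5/6, 0/1 + 1/1*1/1) = [5/6, 1/1) <- contains code 23/24
  emit 'f', narrow to [5/6, 1/1)
Step 2: interval [5/6, 1/1), width = 1/1 - 5/6 = 1/6
  'a': [5/6 + 1/6*0/1, 5/6 + 1/6*1/6) = [5/6, 31/36)
  'd': [5/6 + 1/6*1/6, 5/6 + 1/6*2/3) = [31/36, 17/18)
  'b': [5/6 + 1/6*2/3, 5/6 + 1/6*5/6) = [17/18, 35/36) <- contains code 23/24
  'f': [5/6 + 1/6*5/6, 5/6 + 1/6*1/1) = [35/36, 1/1)
  emit 'b', narrow to [17/18, 35/36)

Answer: 17/18 35/36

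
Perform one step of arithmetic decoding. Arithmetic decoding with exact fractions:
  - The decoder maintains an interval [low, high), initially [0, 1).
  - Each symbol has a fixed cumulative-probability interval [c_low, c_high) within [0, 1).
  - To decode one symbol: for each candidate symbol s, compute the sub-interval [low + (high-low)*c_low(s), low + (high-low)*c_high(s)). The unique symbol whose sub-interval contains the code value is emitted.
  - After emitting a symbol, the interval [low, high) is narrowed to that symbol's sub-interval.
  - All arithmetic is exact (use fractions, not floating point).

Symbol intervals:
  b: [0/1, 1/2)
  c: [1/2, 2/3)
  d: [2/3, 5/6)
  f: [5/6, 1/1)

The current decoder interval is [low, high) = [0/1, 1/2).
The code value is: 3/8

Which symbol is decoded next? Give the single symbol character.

Answer: d

Derivation:
Interval width = high − low = 1/2 − 0/1 = 1/2
Scaled code = (code − low) / width = (3/8 − 0/1) / 1/2 = 3/4
  b: [0/1, 1/2) 
  c: [1/2, 2/3) 
  d: [2/3, 5/6) ← scaled code falls here ✓
  f: [5/6, 1/1) 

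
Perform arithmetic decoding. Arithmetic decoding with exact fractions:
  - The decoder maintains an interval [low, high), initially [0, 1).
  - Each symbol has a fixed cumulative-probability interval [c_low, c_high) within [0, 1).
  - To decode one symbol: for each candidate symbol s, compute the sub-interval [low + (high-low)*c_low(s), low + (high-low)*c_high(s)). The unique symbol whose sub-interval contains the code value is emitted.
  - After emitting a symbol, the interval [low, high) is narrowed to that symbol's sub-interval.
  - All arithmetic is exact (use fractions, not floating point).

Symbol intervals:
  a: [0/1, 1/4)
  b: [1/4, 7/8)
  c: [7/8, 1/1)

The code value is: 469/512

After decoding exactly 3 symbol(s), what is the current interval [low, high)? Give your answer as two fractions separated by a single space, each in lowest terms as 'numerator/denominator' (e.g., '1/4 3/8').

Step 1: interval [0/1, 1/1), width = 1/1 - 0/1 = 1/1
  'a': [0/1 + 1/1*0/1, 0/1 + 1/1*1/4) = [0/1, 1/4)
  'b': [0/1 + 1/1*1/4, 0/1 + 1/1*7/8) = [1/4, 7/8)
  'c': [0/1 + 1/1*7/8, 0/1 + 1/1*1/1) = [7/8, 1/1) <- contains code 469/512
  emit 'c', narrow to [7/8, 1/1)
Step 2: interval [7/8, 1/1), width = 1/1 - 7/8 = 1/8
  'a': [7/8 + 1/8*0/1, 7/8 + 1/8*1/4) = [7/8, 29/32)
  'b': [7/8 + 1/8*1/4, 7/8 + 1/8*7/8) = [29/32, 63/64) <- contains code 469/512
  'c': [7/8 + 1/8*7/8, 7/8 + 1/8*1/1) = [63/64, 1/1)
  emit 'b', narrow to [29/32, 63/64)
Step 3: interval [29/32, 63/64), width = 63/64 - 29/32 = 5/64
  'a': [29/32 + 5/64*0/1, 29/32 + 5/64*1/4) = [29/32, 237/256) <- contains code 469/512
  'b': [29/32 + 5/64*1/4, 29/32 + 5/64*7/8) = [237/256, 499/512)
  'c': [29/32 + 5/64*7/8, 29/32 + 5/64*1/1) = [499/512, 63/64)
  emit 'a', narrow to [29/32, 237/256)

Answer: 29/32 237/256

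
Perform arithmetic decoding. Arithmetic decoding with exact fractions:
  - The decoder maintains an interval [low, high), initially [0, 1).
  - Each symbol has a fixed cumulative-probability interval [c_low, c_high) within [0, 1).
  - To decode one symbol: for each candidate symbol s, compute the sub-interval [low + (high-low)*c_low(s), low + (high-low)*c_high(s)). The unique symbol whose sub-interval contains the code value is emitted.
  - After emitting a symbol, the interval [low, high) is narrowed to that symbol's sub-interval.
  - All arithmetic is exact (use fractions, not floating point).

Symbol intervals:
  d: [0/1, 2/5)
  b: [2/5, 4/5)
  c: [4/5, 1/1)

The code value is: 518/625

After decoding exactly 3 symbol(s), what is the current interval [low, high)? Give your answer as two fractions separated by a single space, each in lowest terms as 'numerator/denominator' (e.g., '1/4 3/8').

Answer: 4/5 104/125

Derivation:
Step 1: interval [0/1, 1/1), width = 1/1 - 0/1 = 1/1
  'd': [0/1 + 1/1*0/1, 0/1 + 1/1*2/5) = [0/1, 2/5)
  'b': [0/1 + 1/1*2/5, 0/1 + 1/1*4/5) = [2/5, 4/5)
  'c': [0/1 + 1/1*4/5, 0/1 + 1/1*1/1) = [4/5, 1/1) <- contains code 518/625
  emit 'c', narrow to [4/5, 1/1)
Step 2: interval [4/5, 1/1), width = 1/1 - 4/5 = 1/5
  'd': [4/5 + 1/5*0/1, 4/5 + 1/5*2/5) = [4/5, 22/25) <- contains code 518/625
  'b': [4/5 + 1/5*2/5, 4/5 + 1/5*4/5) = [22/25, 24/25)
  'c': [4/5 + 1/5*4/5, 4/5 + 1/5*1/1) = [24/25, 1/1)
  emit 'd', narrow to [4/5, 22/25)
Step 3: interval [4/5, 22/25), width = 22/25 - 4/5 = 2/25
  'd': [4/5 + 2/25*0/1, 4/5 + 2/25*2/5) = [4/5, 104/125) <- contains code 518/625
  'b': [4/5 + 2/25*2/5, 4/5 + 2/25*4/5) = [104/125, 108/125)
  'c': [4/5 + 2/25*4/5, 4/5 + 2/25*1/1) = [108/125, 22/25)
  emit 'd', narrow to [4/5, 104/125)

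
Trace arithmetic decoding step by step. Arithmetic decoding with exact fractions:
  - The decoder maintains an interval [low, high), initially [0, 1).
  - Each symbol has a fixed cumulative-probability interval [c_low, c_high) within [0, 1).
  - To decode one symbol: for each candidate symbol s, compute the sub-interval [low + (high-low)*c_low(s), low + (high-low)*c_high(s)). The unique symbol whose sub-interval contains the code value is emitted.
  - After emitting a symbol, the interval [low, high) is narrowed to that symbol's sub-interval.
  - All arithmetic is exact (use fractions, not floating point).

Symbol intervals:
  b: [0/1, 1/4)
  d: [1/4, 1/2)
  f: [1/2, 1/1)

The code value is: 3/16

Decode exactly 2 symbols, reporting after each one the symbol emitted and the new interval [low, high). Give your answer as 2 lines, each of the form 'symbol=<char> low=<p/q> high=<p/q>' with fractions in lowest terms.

Step 1: interval [0/1, 1/1), width = 1/1 - 0/1 = 1/1
  'b': [0/1 + 1/1*0/1, 0/1 + 1/1*1/4) = [0/1, 1/4) <- contains code 3/16
  'd': [0/1 + 1/1*1/4, 0/1 + 1/1*1/2) = [1/4, 1/2)
  'f': [0/1 + 1/1*1/2, 0/1 + 1/1*1/1) = [1/2, 1/1)
  emit 'b', narrow to [0/1, 1/4)
Step 2: interval [0/1, 1/4), width = 1/4 - 0/1 = 1/4
  'b': [0/1 + 1/4*0/1, 0/1 + 1/4*1/4) = [0/1, 1/16)
  'd': [0/1 + 1/4*1/4, 0/1 + 1/4*1/2) = [1/16, 1/8)
  'f': [0/1 + 1/4*1/2, 0/1 + 1/4*1/1) = [1/8, 1/4) <- contains code 3/16
  emit 'f', narrow to [1/8, 1/4)

Answer: symbol=b low=0/1 high=1/4
symbol=f low=1/8 high=1/4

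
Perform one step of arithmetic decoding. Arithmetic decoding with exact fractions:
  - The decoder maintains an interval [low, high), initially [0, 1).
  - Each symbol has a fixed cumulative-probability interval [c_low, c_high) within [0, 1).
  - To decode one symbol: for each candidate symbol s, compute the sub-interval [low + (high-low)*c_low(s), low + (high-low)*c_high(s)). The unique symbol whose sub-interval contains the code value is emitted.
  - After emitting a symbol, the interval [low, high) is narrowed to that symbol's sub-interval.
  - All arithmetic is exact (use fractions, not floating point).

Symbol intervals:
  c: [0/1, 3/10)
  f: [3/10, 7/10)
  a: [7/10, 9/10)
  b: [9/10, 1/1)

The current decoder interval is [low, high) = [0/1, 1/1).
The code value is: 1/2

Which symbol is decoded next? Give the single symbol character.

Interval width = high − low = 1/1 − 0/1 = 1/1
Scaled code = (code − low) / width = (1/2 − 0/1) / 1/1 = 1/2
  c: [0/1, 3/10) 
  f: [3/10, 7/10) ← scaled code falls here ✓
  a: [7/10, 9/10) 
  b: [9/10, 1/1) 

Answer: f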